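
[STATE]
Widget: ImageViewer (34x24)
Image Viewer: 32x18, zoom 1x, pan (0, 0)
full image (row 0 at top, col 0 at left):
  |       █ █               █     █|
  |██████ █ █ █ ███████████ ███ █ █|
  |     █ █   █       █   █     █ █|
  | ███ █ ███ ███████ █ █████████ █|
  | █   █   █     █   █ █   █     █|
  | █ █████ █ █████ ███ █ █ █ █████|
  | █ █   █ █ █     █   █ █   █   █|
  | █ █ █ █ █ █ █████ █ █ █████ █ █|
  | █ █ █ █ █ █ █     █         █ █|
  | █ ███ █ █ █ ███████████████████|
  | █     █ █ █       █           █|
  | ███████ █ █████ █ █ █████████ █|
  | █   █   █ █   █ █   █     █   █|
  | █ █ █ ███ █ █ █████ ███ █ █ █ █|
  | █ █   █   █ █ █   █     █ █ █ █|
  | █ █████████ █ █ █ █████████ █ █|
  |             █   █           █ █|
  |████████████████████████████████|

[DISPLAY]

       █ █               █     █  
██████ █ █ █ ███████████ ███ █ █  
     █ █   █       █   █     █ █  
 ███ █ ███ ███████ █ █████████ █  
 █   █   █     █   █ █   █     █  
 █ █████ █ █████ ███ █ █ █ █████  
 █ █   █ █ █     █   █ █   █   █  
 █ █ █ █ █ █ █████ █ █ █████ █ █  
 █ █ █ █ █ █ █     █         █ █  
 █ ███ █ █ █ ███████████████████  
 █     █ █ █       █           █  
 ███████ █ █████ █ █ █████████ █  
 █   █   █ █   █ █   █     █   █  
 █ █ █ ███ █ █ █████ ███ █ █ █ █  
 █ █   █   █ █ █   █     █ █ █ █  
 █ █████████ █ █ █ █████████ █ █  
             █   █           █ █  
████████████████████████████████  
                                  
                                  
                                  
                                  
                                  
                                  


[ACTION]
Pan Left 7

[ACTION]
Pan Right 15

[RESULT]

          █     █                 
█████████ ███ █ █                 
    █   █     █ █                 
███ █ █████████ █                 
█   █ █   █     █                 
█ ███ █ █ █ █████                 
  █   █ █   █   █                 
███ █ █ █████ █ █                 
    █         █ █                 
█████████████████                 
    █           █                 
█ █ █ █████████ █                 
█ █   █     █   █                 
█████ ███ █ █ █ █                 
█   █     █ █ █ █                 
█ █ █████████ █ █                 
  █           █ █                 
█████████████████                 
                                  
                                  
                                  
                                  
                                  
                                  


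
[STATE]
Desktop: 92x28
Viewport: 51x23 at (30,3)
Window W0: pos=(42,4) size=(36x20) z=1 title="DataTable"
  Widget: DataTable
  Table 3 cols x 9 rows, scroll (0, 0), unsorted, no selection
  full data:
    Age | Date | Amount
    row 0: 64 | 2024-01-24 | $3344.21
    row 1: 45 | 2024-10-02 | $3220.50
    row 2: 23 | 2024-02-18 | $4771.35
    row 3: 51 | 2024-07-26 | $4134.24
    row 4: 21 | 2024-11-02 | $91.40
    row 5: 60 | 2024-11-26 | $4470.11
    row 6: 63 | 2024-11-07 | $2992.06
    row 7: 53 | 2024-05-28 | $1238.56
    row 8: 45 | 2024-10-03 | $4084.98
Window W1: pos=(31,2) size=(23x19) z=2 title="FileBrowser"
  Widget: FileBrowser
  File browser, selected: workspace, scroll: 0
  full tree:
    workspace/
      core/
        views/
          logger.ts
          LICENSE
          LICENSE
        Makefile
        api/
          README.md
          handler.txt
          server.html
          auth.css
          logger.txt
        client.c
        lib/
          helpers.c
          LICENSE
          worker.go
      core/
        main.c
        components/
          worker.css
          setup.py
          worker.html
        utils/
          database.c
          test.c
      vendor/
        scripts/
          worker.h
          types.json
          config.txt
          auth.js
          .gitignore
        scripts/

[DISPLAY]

 ┃ FileBrowser         ┃                           
 ┠─────────────────────┨━━━━━━━━━━━━━━━━━━━━━━━┓   
 ┃> [-] workspace/     ┃                       ┃   
 ┃    [+] core/        ┃───────────────────────┨   
 ┃    [+] core/        ┃   │Amount             ┃   
 ┃    [+] vendor/      ┃───┼────────           ┃   
 ┃                     ┃-24│$3344.21           ┃   
 ┃                     ┃-02│$3220.50           ┃   
 ┃                     ┃-18│$4771.35           ┃   
 ┃                     ┃-26│$4134.24           ┃   
 ┃                     ┃-02│$91.40             ┃   
 ┃                     ┃-26│$4470.11           ┃   
 ┃                     ┃-07│$2992.06           ┃   
 ┃                     ┃-28│$1238.56           ┃   
 ┃                     ┃-03│$4084.98           ┃   
 ┃                     ┃                       ┃   
 ┃                     ┃                       ┃   
 ┗━━━━━━━━━━━━━━━━━━━━━┛                       ┃   
            ┃                                  ┃   
            ┃                                  ┃   
            ┗━━━━━━━━━━━━━━━━━━━━━━━━━━━━━━━━━━┛   
                                                   
                                                   


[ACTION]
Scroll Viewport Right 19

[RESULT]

ser         ┃                                      
────────────┨━━━━━━━━━━━━━━━━━━━━━━━┓              
kspace/     ┃                       ┃              
ore/        ┃───────────────────────┨              
ore/        ┃   │Amount             ┃              
endor/      ┃───┼────────           ┃              
            ┃-24│$3344.21           ┃              
            ┃-02│$3220.50           ┃              
            ┃-18│$4771.35           ┃              
            ┃-26│$4134.24           ┃              
            ┃-02│$91.40             ┃              
            ┃-26│$4470.11           ┃              
            ┃-07│$2992.06           ┃              
            ┃-28│$1238.56           ┃              
            ┃-03│$4084.98           ┃              
            ┃                       ┃              
            ┃                       ┃              
━━━━━━━━━━━━┛                       ┃              
 ┃                                  ┃              
 ┃                                  ┃              
 ┗━━━━━━━━━━━━━━━━━━━━━━━━━━━━━━━━━━┛              
                                                   
                                                   


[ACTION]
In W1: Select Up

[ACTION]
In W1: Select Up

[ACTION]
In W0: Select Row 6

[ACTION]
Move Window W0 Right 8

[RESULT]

ser         ┃                                      
────────────┨━━━━━━━━━━━━━━━━━━━━━━━━━━━━━━━┓      
kspace/     ┃taTable                        ┃      
ore/        ┃───────────────────────────────┨      
ore/        ┃│Date      │Amount             ┃      
endor/      ┃┼──────────┼────────           ┃      
            ┃│2024-01-24│$3344.21           ┃      
            ┃│2024-10-02│$3220.50           ┃      
            ┃│2024-02-18│$4771.35           ┃      
            ┃│2024-07-26│$4134.24           ┃      
            ┃│2024-11-02│$91.40             ┃      
            ┃│2024-11-26│$4470.11           ┃      
            ┃│2024-11-07│$2992.06           ┃      
            ┃│2024-05-28│$1238.56           ┃      
            ┃│2024-10-03│$4084.98           ┃      
            ┃                               ┃      
            ┃                               ┃      
━━━━━━━━━━━━┛                               ┃      
         ┃                                  ┃      
         ┃                                  ┃      
         ┗━━━━━━━━━━━━━━━━━━━━━━━━━━━━━━━━━━┛      
                                                   
                                                   


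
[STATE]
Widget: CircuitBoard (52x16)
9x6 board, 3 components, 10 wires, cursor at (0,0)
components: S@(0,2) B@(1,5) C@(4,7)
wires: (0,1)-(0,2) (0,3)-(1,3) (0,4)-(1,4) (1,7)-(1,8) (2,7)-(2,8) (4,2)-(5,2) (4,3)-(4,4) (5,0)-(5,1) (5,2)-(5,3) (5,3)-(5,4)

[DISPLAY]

   0 1 2 3 4 5 6 7 8                                
0  [.]  · ─ S   ·   ·                               
                │   │                               
1               ·   ·   B       · ─ ·               
                                                    
2                               · ─ ·               
                                                    
3                                                   
                                                    
4           ·   · ─ ·           C                   
            │                                       
5   · ─ ·   · ─ · ─ ·                               
Cursor: (0,0)                                       
                                                    
                                                    
                                                    


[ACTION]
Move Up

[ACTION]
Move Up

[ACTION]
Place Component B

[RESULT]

   0 1 2 3 4 5 6 7 8                                
0  [B]  · ─ S   ·   ·                               
                │   │                               
1               ·   ·   B       · ─ ·               
                                                    
2                               · ─ ·               
                                                    
3                                                   
                                                    
4           ·   · ─ ·           C                   
            │                                       
5   · ─ ·   · ─ · ─ ·                               
Cursor: (0,0)                                       
                                                    
                                                    
                                                    


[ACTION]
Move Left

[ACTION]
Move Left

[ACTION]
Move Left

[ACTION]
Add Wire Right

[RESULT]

   0 1 2 3 4 5 6 7 8                                
0  [B]─ · ─ S   ·   ·                               
                │   │                               
1               ·   ·   B       · ─ ·               
                                                    
2                               · ─ ·               
                                                    
3                                                   
                                                    
4           ·   · ─ ·           C                   
            │                                       
5   · ─ ·   · ─ · ─ ·                               
Cursor: (0,0)                                       
                                                    
                                                    
                                                    


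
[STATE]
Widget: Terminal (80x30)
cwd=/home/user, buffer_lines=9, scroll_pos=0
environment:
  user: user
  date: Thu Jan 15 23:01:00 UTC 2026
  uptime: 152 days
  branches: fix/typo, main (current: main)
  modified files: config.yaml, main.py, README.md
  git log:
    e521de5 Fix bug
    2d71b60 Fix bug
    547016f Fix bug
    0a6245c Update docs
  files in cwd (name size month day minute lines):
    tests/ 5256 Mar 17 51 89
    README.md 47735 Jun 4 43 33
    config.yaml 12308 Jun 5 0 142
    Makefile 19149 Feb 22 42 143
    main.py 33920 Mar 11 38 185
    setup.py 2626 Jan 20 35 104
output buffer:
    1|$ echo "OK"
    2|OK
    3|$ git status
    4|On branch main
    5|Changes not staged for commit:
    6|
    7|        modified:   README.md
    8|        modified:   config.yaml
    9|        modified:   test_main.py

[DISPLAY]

$ echo "OK"                                                                     
OK                                                                              
$ git status                                                                    
On branch main                                                                  
Changes not staged for commit:                                                  
                                                                                
        modified:   README.md                                                   
        modified:   config.yaml                                                 
        modified:   test_main.py                                                
$ █                                                                             
                                                                                
                                                                                
                                                                                
                                                                                
                                                                                
                                                                                
                                                                                
                                                                                
                                                                                
                                                                                
                                                                                
                                                                                
                                                                                
                                                                                
                                                                                
                                                                                
                                                                                
                                                                                
                                                                                
                                                                                


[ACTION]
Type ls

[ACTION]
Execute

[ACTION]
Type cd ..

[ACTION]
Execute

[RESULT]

$ echo "OK"                                                                     
OK                                                                              
$ git status                                                                    
On branch main                                                                  
Changes not staged for commit:                                                  
                                                                                
        modified:   README.md                                                   
        modified:   config.yaml                                                 
        modified:   test_main.py                                                
$ ls                                                                            
tests/  README.md  config.yaml  Makefile  main.py  setup.py                     
$ cd ..                                                                         
                                                                                
$ █                                                                             
                                                                                
                                                                                
                                                                                
                                                                                
                                                                                
                                                                                
                                                                                
                                                                                
                                                                                
                                                                                
                                                                                
                                                                                
                                                                                
                                                                                
                                                                                
                                                                                


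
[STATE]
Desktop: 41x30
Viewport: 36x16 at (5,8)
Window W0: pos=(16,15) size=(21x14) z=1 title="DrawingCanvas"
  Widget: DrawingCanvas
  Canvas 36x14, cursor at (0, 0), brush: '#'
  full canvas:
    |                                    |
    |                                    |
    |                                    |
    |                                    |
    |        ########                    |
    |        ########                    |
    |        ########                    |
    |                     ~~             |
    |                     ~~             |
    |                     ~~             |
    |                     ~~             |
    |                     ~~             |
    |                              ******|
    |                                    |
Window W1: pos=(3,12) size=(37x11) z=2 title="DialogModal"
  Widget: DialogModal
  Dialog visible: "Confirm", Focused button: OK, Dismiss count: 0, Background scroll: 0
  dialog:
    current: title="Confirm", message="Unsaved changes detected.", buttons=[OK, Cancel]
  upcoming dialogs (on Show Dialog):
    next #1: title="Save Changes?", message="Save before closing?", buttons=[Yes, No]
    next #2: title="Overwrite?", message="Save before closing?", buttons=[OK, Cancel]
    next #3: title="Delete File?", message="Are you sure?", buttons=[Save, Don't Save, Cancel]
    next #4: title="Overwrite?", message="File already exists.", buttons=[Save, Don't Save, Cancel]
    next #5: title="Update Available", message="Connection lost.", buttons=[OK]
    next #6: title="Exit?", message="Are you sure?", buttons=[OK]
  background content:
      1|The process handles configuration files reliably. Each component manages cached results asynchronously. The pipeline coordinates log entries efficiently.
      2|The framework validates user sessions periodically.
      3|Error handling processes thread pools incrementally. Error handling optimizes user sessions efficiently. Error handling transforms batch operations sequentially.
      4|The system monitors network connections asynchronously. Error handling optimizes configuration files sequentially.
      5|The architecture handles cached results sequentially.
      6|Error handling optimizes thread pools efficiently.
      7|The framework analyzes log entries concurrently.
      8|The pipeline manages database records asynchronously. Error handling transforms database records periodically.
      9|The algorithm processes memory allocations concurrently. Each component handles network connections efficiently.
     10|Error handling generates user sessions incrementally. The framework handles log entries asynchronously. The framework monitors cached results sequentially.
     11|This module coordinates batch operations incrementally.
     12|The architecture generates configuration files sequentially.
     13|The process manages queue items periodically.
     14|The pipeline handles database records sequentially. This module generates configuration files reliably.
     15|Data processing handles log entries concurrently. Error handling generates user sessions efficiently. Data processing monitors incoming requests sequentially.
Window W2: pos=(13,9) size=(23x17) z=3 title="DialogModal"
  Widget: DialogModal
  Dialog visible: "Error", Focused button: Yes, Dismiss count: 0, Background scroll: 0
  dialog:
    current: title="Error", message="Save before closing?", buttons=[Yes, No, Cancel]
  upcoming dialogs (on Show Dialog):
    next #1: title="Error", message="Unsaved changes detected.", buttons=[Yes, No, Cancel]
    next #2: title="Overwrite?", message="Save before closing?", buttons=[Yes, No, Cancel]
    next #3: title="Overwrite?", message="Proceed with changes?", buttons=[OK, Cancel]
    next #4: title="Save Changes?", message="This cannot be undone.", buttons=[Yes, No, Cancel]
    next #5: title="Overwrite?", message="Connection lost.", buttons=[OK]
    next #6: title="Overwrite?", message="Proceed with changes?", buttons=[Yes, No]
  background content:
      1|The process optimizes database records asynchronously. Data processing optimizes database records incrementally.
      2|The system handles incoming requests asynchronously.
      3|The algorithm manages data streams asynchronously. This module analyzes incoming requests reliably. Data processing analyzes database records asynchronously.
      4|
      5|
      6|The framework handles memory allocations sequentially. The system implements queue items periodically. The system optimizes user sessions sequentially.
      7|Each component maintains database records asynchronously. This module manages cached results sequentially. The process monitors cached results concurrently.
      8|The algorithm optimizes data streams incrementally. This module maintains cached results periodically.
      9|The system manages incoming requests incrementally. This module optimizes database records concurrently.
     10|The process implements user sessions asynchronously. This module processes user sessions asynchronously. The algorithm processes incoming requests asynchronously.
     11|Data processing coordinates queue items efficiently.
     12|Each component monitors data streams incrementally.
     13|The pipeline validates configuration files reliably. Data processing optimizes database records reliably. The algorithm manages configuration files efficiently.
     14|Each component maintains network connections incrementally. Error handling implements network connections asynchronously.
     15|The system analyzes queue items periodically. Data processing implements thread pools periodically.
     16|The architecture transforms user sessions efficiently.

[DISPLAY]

                                    
        ┏━━━━━━━━━━━━━━━━━━━━━┓     
        ┃ DialogModal         ┃     
        ┠─────────────────────┨     
━━━━━━━━┃The process optimizes┃━━━┓ 
DialogMo┃The system handles in┃   ┃ 
────────┃The algorithm manages┃───┨ 
he proce┃                     ┃n f┃ 
he┌─────┃  ┌───────────────┐  ┃sio┃ 
rr│     ┃Th│     Error     │es┃poo┃ 
he│ Unsa┃Ea│Save before clo│ta┃ect┃ 
he│     ┃Th│[Yes]  No   Can│iz┃res┃ 
rr└─────┃Th└───────────────┘in┃poo┃ 
he frame┃The process implement┃es ┃ 
━━━━━━━━┃Data processing coord┃━━━┛ 
        ┃Each component monito┃┃    


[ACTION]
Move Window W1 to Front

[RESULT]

                                    
        ┏━━━━━━━━━━━━━━━━━━━━━┓     
        ┃ DialogModal         ┃     
        ┠─────────────────────┨     
━━━━━━━━━━━━━━━━━━━━━━━━━━━━━━━━━━┓ 
DialogModal                       ┃ 
──────────────────────────────────┨ 
he process handles configuration f┃ 
he┌───────────────────────────┐sio┃ 
rr│          Confirm          │poo┃ 
he│ Unsaved changes detected. │ect┃ 
he│       [OK]  Cancel        │res┃ 
rr└───────────────────────────┘poo┃ 
he framework analyzes log entries ┃ 
━━━━━━━━━━━━━━━━━━━━━━━━━━━━━━━━━━┛ 
        ┃Each component monito┃┃    


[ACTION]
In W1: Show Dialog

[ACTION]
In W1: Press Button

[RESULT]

                                    
        ┏━━━━━━━━━━━━━━━━━━━━━┓     
        ┃ DialogModal         ┃     
        ┠─────────────────────┨     
━━━━━━━━━━━━━━━━━━━━━━━━━━━━━━━━━━┓ 
DialogModal                       ┃ 
──────────────────────────────────┨ 
he process handles configuration f┃ 
he framework validates user sessio┃ 
rror handling processes thread poo┃ 
he system monitors network connect┃ 
he architecture handles cached res┃ 
rror handling optimizes thread poo┃ 
he framework analyzes log entries ┃ 
━━━━━━━━━━━━━━━━━━━━━━━━━━━━━━━━━━┛ 
        ┃Each component monito┃┃    


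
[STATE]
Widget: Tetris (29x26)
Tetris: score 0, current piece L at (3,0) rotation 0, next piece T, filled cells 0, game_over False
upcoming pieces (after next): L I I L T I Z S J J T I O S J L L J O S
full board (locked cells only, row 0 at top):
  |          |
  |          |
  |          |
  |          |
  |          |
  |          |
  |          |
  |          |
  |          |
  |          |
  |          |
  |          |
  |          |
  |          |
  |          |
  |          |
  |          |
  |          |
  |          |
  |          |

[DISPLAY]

     ▒    │Next:             
   ▒▒▒    │ ▒                
          │▒▒▒               
          │                  
          │                  
          │                  
          │Score:            
          │0                 
          │                  
          │                  
          │                  
          │                  
          │                  
          │                  
          │                  
          │                  
          │                  
          │                  
          │                  
          │                  
          │                  
          │                  
          │                  
          │                  
          │                  
          │                  


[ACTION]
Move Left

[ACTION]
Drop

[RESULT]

          │Next:             
    ▒     │ ▒                
  ▒▒▒     │▒▒▒               
          │                  
          │                  
          │                  
          │Score:            
          │0                 
          │                  
          │                  
          │                  
          │                  
          │                  
          │                  
          │                  
          │                  
          │                  
          │                  
          │                  
          │                  
          │                  
          │                  
          │                  
          │                  
          │                  
          │                  


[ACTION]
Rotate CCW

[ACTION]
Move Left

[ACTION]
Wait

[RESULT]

          │Next:             
          │ ▒                
 ▒▒       │▒▒▒               
  ▒       │                  
  ▒       │                  
          │                  
          │Score:            
          │0                 
          │                  
          │                  
          │                  
          │                  
          │                  
          │                  
          │                  
          │                  
          │                  
          │                  
          │                  
          │                  
          │                  
          │                  
          │                  
          │                  
          │                  
          │                  


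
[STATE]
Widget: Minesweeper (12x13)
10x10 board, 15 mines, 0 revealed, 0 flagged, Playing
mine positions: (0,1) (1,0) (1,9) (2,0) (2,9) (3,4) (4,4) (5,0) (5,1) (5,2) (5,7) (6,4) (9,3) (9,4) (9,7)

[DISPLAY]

■■■■■■■■■■  
■■■■■■■■■■  
■■■■■■■■■■  
■■■■■■■■■■  
■■■■■■■■■■  
■■■■■■■■■■  
■■■■■■■■■■  
■■■■■■■■■■  
■■■■■■■■■■  
■■■■■■■■■■  
            
            
            


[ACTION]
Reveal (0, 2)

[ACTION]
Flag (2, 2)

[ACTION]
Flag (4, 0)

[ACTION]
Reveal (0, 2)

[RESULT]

■■1■■■■■■■  
■■■■■■■■■■  
■■⚑■■■■■■■  
■■■■■■■■■■  
⚑■■■■■■■■■  
■■■■■■■■■■  
■■■■■■■■■■  
■■■■■■■■■■  
■■■■■■■■■■  
■■■■■■■■■■  
            
            
            


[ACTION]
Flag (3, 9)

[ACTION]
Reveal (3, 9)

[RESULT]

■■1■■■■■■■  
■■■■■■■■■■  
■■⚑■■■■■■■  
■■■■■■■■■⚑  
⚑■■■■■■■■■  
■■■■■■■■■■  
■■■■■■■■■■  
■■■■■■■■■■  
■■■■■■■■■■  
■■■■■■■■■■  
            
            
            


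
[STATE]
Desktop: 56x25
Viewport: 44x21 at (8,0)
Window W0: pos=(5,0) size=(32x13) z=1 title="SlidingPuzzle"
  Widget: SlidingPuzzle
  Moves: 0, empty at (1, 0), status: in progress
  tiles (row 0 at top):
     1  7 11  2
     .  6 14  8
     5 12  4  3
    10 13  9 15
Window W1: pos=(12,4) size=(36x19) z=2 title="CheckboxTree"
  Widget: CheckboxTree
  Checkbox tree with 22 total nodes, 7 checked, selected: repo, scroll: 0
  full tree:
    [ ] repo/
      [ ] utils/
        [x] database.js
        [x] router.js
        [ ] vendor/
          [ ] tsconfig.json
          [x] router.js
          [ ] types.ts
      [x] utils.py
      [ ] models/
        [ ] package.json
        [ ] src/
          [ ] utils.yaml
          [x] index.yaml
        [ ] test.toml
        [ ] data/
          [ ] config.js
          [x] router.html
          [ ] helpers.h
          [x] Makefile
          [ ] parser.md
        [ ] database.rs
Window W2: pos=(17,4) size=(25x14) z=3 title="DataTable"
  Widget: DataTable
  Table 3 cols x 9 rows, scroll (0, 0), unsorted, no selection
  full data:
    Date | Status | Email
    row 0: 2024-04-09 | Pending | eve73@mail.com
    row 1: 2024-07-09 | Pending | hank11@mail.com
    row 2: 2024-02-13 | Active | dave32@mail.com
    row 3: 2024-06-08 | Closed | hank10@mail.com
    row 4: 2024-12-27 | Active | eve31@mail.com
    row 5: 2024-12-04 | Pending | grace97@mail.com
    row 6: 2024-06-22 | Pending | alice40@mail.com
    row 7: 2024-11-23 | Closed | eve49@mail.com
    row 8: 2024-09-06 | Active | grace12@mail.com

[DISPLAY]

━━━━━━━━━━━━━━━━━━━━━━━━━━━━┓               
lidingPuzzle                ┃               
────────────────────────────┨               
───┬────┬────┬────┐         ┃               
 1 │┏━━━━┏━━━━━━━━━━━━━━━━━━━━━━━┓━━━━━┓    
───┼┃ Che┃ DataTable             ┃     ┃    
   │┠────┠───────────────────────┨─────┨    
───┼┃>[-]┃Date      │Status │Emai┃     ┃    
 5 │┃   [┃──────────┼───────┼────┃     ┃    
───┼┃    ┃2024-04-09│Pending│eve7┃     ┃    
10 │┃    ┃2024-07-09│Pending│hank┃     ┃    
───┴┃    ┃2024-02-13│Active │dave┃     ┃    
━━━━┃    ┃2024-06-08│Closed │hank┃     ┃    
    ┃    ┃2024-12-27│Active │eve3┃     ┃    
    ┃    ┃2024-12-04│Pending│grac┃     ┃    
    ┃   [┃2024-06-22│Pending│alic┃     ┃    
    ┃   [┃2024-11-23│Closed │eve4┃     ┃    
    ┃    ┗━━━━━━━━━━━━━━━━━━━━━━━┛     ┃    
    ┃     [-] src/                     ┃    
    ┃       [ ] utils.yaml             ┃    
    ┃       [x] index.yaml             ┃    


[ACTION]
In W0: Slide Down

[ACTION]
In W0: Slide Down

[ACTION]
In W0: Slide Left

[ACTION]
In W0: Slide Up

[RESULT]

━━━━━━━━━━━━━━━━━━━━━━━━━━━━┓               
lidingPuzzle                ┃               
────────────────────────────┨               
───┬────┬────┬────┐         ┃               
 7 │┏━━━━┏━━━━━━━━━━━━━━━━━━━━━━━┓━━━━━┓    
───┼┃ Che┃ DataTable             ┃     ┃    
 1 │┠────┠───────────────────────┨─────┨    
───┼┃>[-]┃Date      │Status │Emai┃     ┃    
 5 │┃   [┃──────────┼───────┼────┃     ┃    
───┼┃    ┃2024-04-09│Pending│eve7┃     ┃    
10 │┃    ┃2024-07-09│Pending│hank┃     ┃    
───┴┃    ┃2024-02-13│Active │dave┃     ┃    
━━━━┃    ┃2024-06-08│Closed │hank┃     ┃    
    ┃    ┃2024-12-27│Active │eve3┃     ┃    
    ┃    ┃2024-12-04│Pending│grac┃     ┃    
    ┃   [┃2024-06-22│Pending│alic┃     ┃    
    ┃   [┃2024-11-23│Closed │eve4┃     ┃    
    ┃    ┗━━━━━━━━━━━━━━━━━━━━━━━┛     ┃    
    ┃     [-] src/                     ┃    
    ┃       [ ] utils.yaml             ┃    
    ┃       [x] index.yaml             ┃    


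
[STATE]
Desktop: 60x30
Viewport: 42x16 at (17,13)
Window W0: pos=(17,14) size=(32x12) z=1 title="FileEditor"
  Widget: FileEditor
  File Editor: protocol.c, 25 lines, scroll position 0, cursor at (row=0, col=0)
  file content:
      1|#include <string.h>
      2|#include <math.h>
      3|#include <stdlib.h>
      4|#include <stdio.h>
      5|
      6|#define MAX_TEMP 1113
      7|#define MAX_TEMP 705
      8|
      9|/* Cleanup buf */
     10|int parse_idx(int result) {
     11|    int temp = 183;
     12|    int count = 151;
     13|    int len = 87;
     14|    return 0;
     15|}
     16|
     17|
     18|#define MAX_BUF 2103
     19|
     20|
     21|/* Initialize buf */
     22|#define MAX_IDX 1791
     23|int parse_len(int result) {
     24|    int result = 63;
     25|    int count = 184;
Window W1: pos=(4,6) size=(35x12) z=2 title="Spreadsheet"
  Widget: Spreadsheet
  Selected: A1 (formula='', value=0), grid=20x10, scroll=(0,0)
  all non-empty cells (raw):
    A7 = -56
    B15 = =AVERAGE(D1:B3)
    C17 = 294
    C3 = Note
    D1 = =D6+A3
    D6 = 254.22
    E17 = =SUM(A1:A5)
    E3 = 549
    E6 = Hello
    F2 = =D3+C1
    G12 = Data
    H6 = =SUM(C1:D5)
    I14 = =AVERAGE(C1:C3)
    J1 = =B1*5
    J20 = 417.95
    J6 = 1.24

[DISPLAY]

       0       0     ┃                    
       0Note         ┃━━━━━━━━━┓          
       0       0     ┃         ┃          
       0       0     ┃─────────┨          
━━━━━━━━━━━━━━━━━━━━━┛        ▲┃          
┃#include <math.h>            █┃          
┃#include <stdlib.h>          ░┃          
┃#include <stdio.h>           ░┃          
┃                             ░┃          
┃#define MAX_TEMP 1113        ░┃          
┃#define MAX_TEMP 705         ░┃          
┃                             ▼┃          
┗━━━━━━━━━━━━━━━━━━━━━━━━━━━━━━┛          
                                          
                                          
                                          


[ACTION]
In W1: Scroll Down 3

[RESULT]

       0       0     ┃                    
       0       0  254┃━━━━━━━━━┓          
       0       0     ┃         ┃          
       0       0     ┃─────────┨          
━━━━━━━━━━━━━━━━━━━━━┛        ▲┃          
┃#include <math.h>            █┃          
┃#include <stdlib.h>          ░┃          
┃#include <stdio.h>           ░┃          
┃                             ░┃          
┃#define MAX_TEMP 1113        ░┃          
┃#define MAX_TEMP 705         ░┃          
┃                             ▼┃          
┗━━━━━━━━━━━━━━━━━━━━━━━━━━━━━━┛          
                                          
                                          
                                          


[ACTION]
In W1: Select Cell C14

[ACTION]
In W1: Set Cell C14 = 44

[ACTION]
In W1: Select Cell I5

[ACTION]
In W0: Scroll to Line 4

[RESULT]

       0       0     ┃                    
       0       0  254┃━━━━━━━━━┓          
       0       0     ┃         ┃          
       0       0     ┃─────────┨          
━━━━━━━━━━━━━━━━━━━━━┛        ▲┃          
┃                             ░┃          
┃#define MAX_TEMP 1113        █┃          
┃#define MAX_TEMP 705         ░┃          
┃                             ░┃          
┃/* Cleanup buf */            ░┃          
┃int parse_idx(int result) {  ░┃          
┃    int temp = 183;          ▼┃          
┗━━━━━━━━━━━━━━━━━━━━━━━━━━━━━━┛          
                                          
                                          
                                          
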